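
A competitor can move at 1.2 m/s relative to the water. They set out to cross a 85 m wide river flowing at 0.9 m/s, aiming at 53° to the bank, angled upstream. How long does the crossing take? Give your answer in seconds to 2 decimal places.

88.69 s

The component of the competitor's velocity perpendicular to the bank is 1.2 × sin 53° = 0.958 m/s.
The flow acts along the bank and has no component across it.
Time = 85 / 0.958 = 88.693 s.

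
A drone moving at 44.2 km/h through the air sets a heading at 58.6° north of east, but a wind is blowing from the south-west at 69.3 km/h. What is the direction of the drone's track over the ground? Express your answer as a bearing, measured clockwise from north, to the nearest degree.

Taking east as x and north as y: velocity relative to the air = (23.029, 37.727) km/h; the air relative to ground = (49.002, 49.002) km/h.
Velocity relative to ground = (23.029, 37.727) + (49.002, 49.002) = (72.031, 86.729) km/h.
Bearing = atan2(72.03, 86.73) = 39.71° clockwise from north.

040°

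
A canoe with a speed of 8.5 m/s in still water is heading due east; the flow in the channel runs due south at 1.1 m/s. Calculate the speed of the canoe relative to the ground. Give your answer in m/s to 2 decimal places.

8.57 m/s

Taking east as x and north as y: velocity relative to the water = (8.500, 0.000) m/s; the water relative to ground = (0.000, -1.100) m/s.
Velocity relative to ground = (8.500, 0.000) + (0.000, -1.100) = (8.500, -1.100) m/s.
Speed = |(8.500, -1.100)| = 8.571 m/s.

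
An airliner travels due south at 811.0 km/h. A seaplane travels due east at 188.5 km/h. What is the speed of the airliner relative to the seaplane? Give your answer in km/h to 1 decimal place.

Taking east as x and north as y: airliner velocity = (0.000, -811.000) km/h; seaplane velocity = (188.500, 0.000) km/h.
Velocity of airliner relative to seaplane = (0.000, -811.000) − (188.500, 0.000) = (-188.500, -811.000) km/h.
Magnitude = |(-188.500, -811.000)| = 832.618 km/h.

832.6 km/h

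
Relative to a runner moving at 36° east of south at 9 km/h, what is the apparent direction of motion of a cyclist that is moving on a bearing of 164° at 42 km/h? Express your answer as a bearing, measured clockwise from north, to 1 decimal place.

169.2°

Taking east as x and north as y: cyclist velocity = (11.577, -40.373) km/h; runner velocity = (5.290, -7.281) km/h.
Velocity of cyclist relative to runner = (11.577, -40.373) − (5.290, -7.281) = (6.287, -33.092) km/h.
Bearing = atan2(6.29, -33.09) = 169.24° clockwise from north.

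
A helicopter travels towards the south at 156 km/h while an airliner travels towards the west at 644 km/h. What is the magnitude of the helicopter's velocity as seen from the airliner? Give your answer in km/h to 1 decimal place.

Taking east as x and north as y: helicopter velocity = (0.000, -156.000) km/h; airliner velocity = (-644.000, 0.000) km/h.
Velocity of helicopter relative to airliner = (0.000, -156.000) − (-644.000, 0.000) = (644.000, -156.000) km/h.
Magnitude = |(644.000, -156.000)| = 662.625 km/h.

662.6 km/h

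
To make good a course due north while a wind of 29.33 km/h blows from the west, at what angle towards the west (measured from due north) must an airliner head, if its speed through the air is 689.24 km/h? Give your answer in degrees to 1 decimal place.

2.4°

The wind pushes perpendicular to the desired track; the heading must have a component into the wind equal to 29.33 km/h: 689.24 sin θ = 29.33.
sin θ = 0.0426, so θ = 2.439°.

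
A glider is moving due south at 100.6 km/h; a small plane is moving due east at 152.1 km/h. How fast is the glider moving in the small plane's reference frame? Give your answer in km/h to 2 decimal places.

182.36 km/h

Taking east as x and north as y: glider velocity = (0.000, -100.600) km/h; small plane velocity = (152.100, 0.000) km/h.
Velocity of glider relative to small plane = (0.000, -100.600) − (152.100, 0.000) = (-152.100, -100.600) km/h.
Magnitude = |(-152.100, -100.600)| = 182.359 km/h.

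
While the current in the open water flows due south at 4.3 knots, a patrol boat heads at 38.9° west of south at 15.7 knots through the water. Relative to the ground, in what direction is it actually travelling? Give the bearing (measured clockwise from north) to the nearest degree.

Taking east as x and north as y: velocity relative to the water = (-9.859, -12.218) knots; the water relative to ground = (0.000, -4.300) knots.
Velocity relative to ground = (-9.859, -12.218) + (0.000, -4.300) = (-9.859, -16.518) knots.
Bearing = atan2(-9.86, -16.52) = 210.83° clockwise from north.

211°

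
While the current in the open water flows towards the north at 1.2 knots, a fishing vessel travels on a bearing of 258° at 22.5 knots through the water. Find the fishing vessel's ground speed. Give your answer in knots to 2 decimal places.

Taking east as x and north as y: velocity relative to the water = (-22.008, -4.678) knots; the water relative to ground = (0.000, 1.200) knots.
Velocity relative to ground = (-22.008, -4.678) + (0.000, 1.200) = (-22.008, -3.478) knots.
Speed = |(-22.008, -3.478)| = 22.281 knots.

22.28 knots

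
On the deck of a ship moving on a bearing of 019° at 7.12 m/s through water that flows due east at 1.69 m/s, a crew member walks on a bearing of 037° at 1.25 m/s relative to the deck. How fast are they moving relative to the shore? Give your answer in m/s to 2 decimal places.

In east/north components (m/s): crew member relative to ship = (0.752, 0.998); ship relative to water = (2.318, 6.732); water relative to ground = (1.690, 0.000).
Sum = (4.760, 7.730) m/s.
Speed = |(4.760, 7.730)| = 9.079 m/s.

9.08 m/s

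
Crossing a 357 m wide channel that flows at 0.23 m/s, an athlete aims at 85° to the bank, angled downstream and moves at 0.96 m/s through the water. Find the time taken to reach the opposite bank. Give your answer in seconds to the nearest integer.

373 s

The component of the athlete's velocity perpendicular to the bank is 0.96 × sin 85° = 0.956 m/s.
Only the cross-stream component determines the crossing time; the current contributes nothing perpendicular to the bank.
Time = 357 / 0.956 = 373.296 s.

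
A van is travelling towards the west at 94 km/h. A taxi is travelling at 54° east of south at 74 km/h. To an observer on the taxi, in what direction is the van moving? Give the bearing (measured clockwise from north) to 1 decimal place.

285.8°

Taking east as x and north as y: van velocity = (-94.000, 0.000) km/h; taxi velocity = (59.867, -43.496) km/h.
Velocity of van relative to taxi = (-94.000, 0.000) − (59.867, -43.496) = (-153.867, 43.496) km/h.
Bearing = atan2(-153.87, 43.50) = 285.78° clockwise from north.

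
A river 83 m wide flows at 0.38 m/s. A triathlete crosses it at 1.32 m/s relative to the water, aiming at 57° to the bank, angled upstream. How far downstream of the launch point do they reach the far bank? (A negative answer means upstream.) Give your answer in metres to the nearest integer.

-25 m

Perpendicular speed = 1.107 m/s; crossing time = 83 / 1.107 = 74.974 s.
Net downstream speed = -0.339 m/s.
Drift = -0.339 × 74.974 = -25.411 m (upstream).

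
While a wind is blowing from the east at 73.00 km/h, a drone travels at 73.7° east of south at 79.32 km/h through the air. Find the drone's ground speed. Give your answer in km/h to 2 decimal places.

22.48 km/h

Taking east as x and north as y: velocity relative to the air = (76.132, -22.262) km/h; the air relative to ground = (-73.000, 0.000) km/h.
Velocity relative to ground = (76.132, -22.262) + (-73.000, 0.000) = (3.132, -22.262) km/h.
Speed = |(3.132, -22.262)| = 22.482 km/h.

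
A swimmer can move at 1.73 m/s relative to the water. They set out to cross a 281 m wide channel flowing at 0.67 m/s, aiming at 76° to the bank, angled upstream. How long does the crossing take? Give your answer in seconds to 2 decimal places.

167.40 s

The component of the swimmer's velocity perpendicular to the bank is 1.73 × sin 76° = 1.679 m/s.
The flow acts along the bank and has no component across it.
Time = 281 / 1.679 = 167.400 s.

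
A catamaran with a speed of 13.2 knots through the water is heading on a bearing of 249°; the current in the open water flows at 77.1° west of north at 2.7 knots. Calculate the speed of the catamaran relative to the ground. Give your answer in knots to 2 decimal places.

15.51 knots

Taking east as x and north as y: velocity relative to the water = (-12.323, -4.730) knots; the water relative to ground = (-2.632, 0.603) knots.
Velocity relative to ground = (-12.323, -4.730) + (-2.632, 0.603) = (-14.955, -4.128) knots.
Speed = |(-14.955, -4.128)| = 15.514 knots.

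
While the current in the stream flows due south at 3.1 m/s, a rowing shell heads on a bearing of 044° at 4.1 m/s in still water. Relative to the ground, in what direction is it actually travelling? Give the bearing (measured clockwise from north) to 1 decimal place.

Taking east as x and north as y: velocity relative to the water = (2.848, 2.949) m/s; the water relative to ground = (0.000, -3.100) m/s.
Velocity relative to ground = (2.848, 2.949) + (0.000, -3.100) = (2.848, -0.151) m/s.
Bearing = atan2(2.85, -0.15) = 93.03° clockwise from north.

093.0°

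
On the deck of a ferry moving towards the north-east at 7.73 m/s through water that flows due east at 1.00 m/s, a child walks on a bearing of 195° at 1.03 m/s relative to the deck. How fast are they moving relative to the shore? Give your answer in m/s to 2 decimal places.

7.64 m/s

In east/north components (m/s): child relative to ferry = (-0.267, -0.995); ferry relative to water = (5.466, 5.466); water relative to ground = (1.000, 0.000).
Sum = (6.199, 4.471) m/s.
Speed = |(6.199, 4.471)| = 7.643 m/s.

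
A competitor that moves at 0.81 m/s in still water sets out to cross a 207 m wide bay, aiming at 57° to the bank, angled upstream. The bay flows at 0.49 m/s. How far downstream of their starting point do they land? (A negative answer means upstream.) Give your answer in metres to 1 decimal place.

14.9 m

Perpendicular speed = 0.679 m/s; crossing time = 207 / 0.679 = 304.715 s.
Net downstream speed = 0.049 m/s.
Drift = 0.049 × 304.715 = 14.883 m (downstream).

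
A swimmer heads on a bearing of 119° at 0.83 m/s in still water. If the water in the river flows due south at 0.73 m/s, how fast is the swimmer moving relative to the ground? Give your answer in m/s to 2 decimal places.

Taking east as x and north as y: velocity relative to the water = (0.726, -0.402) m/s; the water relative to ground = (0.000, -0.730) m/s.
Velocity relative to ground = (0.726, -0.402) + (0.000, -0.730) = (0.726, -1.132) m/s.
Speed = |(0.726, -1.132)| = 1.345 m/s.

1.35 m/s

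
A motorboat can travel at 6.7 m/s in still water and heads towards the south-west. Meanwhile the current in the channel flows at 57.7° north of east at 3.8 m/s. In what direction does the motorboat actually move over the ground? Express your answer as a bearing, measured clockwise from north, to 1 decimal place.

240.6°

Taking east as x and north as y: velocity relative to the water = (-4.738, -4.738) m/s; the water relative to ground = (2.031, 3.212) m/s.
Velocity relative to ground = (-4.738, -4.738) + (2.031, 3.212) = (-2.707, -1.526) m/s.
Bearing = atan2(-2.71, -1.53) = 240.60° clockwise from north.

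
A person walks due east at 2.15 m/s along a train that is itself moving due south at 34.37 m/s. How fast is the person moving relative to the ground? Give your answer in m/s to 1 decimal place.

Taking east as x and north as y: train velocity = (0.000, -34.370) m/s; person velocity relative to train = (2.150, 0.000) m/s.
Velocity relative to ground = (0.000, -34.370) + (2.150, 0.000) = (2.150, -34.370) m/s.
Speed = |(2.150, -34.370)| = 34.437 m/s.

34.4 m/s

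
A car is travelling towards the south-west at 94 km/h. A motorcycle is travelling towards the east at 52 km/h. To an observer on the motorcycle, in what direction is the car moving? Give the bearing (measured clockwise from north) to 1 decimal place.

Taking east as x and north as y: car velocity = (-66.468, -66.468) km/h; motorcycle velocity = (52.000, 0.000) km/h.
Velocity of car relative to motorcycle = (-66.468, -66.468) − (52.000, 0.000) = (-118.468, -66.468) km/h.
Bearing = atan2(-118.47, -66.47) = 240.70° clockwise from north.

240.7°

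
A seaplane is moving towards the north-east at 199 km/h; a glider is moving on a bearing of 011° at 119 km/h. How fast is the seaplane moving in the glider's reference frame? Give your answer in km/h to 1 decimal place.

120.4 km/h

Taking east as x and north as y: seaplane velocity = (140.714, 140.714) km/h; glider velocity = (22.706, 116.814) km/h.
Velocity of seaplane relative to glider = (140.714, 140.714) − (22.706, 116.814) = (118.008, 23.901) km/h.
Magnitude = |(118.008, 23.901)| = 120.404 km/h.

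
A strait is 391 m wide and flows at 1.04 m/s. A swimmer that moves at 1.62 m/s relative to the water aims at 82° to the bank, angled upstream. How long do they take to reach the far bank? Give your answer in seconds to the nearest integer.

The component of the swimmer's velocity perpendicular to the bank is 1.62 × sin 82° = 1.604 m/s.
Only the cross-stream component determines the crossing time; the current contributes nothing perpendicular to the bank.
Time = 391 / 1.604 = 243.730 s.

244 s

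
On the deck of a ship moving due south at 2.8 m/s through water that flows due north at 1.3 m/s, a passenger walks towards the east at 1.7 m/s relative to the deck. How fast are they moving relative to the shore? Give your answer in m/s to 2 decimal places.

In east/north components (m/s): passenger relative to ship = (1.700, 0.000); ship relative to water = (0.000, -2.800); water relative to ground = (0.000, 1.300).
Sum = (1.700, -1.500) m/s.
Speed = |(1.700, -1.500)| = 2.267 m/s.

2.27 m/s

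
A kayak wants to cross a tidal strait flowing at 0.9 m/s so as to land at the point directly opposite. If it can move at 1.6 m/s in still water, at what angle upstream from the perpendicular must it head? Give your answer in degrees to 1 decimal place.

34.2°

To cancel the current, the upstream component of the kayak's velocity must equal the flow: 1.6 sin θ = 0.9.
sin θ = 0.9 / 1.6 = 0.5625.
θ = arcsin(0.5625) = 34.229°.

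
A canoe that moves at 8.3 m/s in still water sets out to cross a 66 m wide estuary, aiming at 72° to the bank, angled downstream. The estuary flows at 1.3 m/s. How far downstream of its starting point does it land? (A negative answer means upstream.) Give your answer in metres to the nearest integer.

32 m

Perpendicular speed = 7.894 m/s; crossing time = 66 / 7.894 = 8.361 s.
Net downstream speed = 3.865 m/s.
Drift = 3.865 × 8.361 = 32.314 m (downstream).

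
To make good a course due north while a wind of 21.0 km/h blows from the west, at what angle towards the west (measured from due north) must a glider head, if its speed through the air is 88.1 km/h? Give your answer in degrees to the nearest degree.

14°

The wind pushes perpendicular to the desired track; the heading must have a component into the wind equal to 21.0 km/h: 88.1 sin θ = 21.0.
sin θ = 0.2384, so θ = 13.790°.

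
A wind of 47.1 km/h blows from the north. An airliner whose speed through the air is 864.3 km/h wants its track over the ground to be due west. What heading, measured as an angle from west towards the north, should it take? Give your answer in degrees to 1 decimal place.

The wind pushes perpendicular to the desired track; the heading must have a component into the wind equal to 47.1 km/h: 864.3 sin θ = 47.1.
sin θ = 0.0545, so θ = 3.124°.

3.1°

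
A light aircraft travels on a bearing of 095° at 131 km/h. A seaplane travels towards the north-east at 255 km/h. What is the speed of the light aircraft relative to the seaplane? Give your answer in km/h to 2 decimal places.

Taking east as x and north as y: light aircraft velocity = (130.502, -11.417) km/h; seaplane velocity = (180.312, 180.312) km/h.
Velocity of light aircraft relative to seaplane = (130.502, -11.417) − (180.312, 180.312) = (-49.811, -191.730) km/h.
Magnitude = |(-49.811, -191.730)| = 198.094 km/h.

198.09 km/h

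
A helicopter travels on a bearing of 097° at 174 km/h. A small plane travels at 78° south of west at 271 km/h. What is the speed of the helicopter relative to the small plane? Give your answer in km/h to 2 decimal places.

334.57 km/h

Taking east as x and north as y: helicopter velocity = (172.703, -21.205) km/h; small plane velocity = (-56.344, -265.078) km/h.
Velocity of helicopter relative to small plane = (172.703, -21.205) − (-56.344, -265.078) = (229.047, 243.873) km/h.
Magnitude = |(229.047, 243.873)| = 334.569 km/h.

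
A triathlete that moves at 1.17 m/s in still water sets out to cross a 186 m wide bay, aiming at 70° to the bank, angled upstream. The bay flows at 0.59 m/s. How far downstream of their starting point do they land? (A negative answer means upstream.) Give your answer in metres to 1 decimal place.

32.1 m

Perpendicular speed = 1.099 m/s; crossing time = 186 / 1.099 = 169.177 s.
Net downstream speed = 0.190 m/s.
Drift = 0.190 × 169.177 = 32.116 m (downstream).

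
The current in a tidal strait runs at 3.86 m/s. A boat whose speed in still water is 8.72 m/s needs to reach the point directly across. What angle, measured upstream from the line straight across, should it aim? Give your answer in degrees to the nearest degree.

To cancel the current, the upstream component of the boat's velocity must equal the flow: 8.72 sin θ = 3.86.
sin θ = 3.86 / 8.72 = 0.4427.
θ = arcsin(0.4427) = 26.274°.

26°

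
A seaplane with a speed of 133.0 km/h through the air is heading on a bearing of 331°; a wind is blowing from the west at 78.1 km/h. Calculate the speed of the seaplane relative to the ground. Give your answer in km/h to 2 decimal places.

117.12 km/h

Taking east as x and north as y: velocity relative to the air = (-64.480, 116.324) km/h; the air relative to ground = (78.100, 0.000) km/h.
Velocity relative to ground = (-64.480, 116.324) + (78.100, 0.000) = (13.620, 116.324) km/h.
Speed = |(13.620, 116.324)| = 117.119 km/h.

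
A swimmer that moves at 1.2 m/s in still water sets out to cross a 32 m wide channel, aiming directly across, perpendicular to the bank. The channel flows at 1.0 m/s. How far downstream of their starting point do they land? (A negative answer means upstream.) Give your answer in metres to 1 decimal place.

26.7 m

Perpendicular speed = 1.200 m/s; crossing time = 32 / 1.200 = 26.667 s.
Net downstream speed = 1.000 m/s.
Drift = 1.000 × 26.667 = 26.667 m (downstream).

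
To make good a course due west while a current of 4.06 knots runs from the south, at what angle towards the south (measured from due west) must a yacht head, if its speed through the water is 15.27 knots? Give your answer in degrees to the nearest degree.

The current pushes perpendicular to the desired track; the heading must have a component into the current equal to 4.06 knots: 15.27 sin θ = 4.06.
sin θ = 0.2659, so θ = 15.419°.

15°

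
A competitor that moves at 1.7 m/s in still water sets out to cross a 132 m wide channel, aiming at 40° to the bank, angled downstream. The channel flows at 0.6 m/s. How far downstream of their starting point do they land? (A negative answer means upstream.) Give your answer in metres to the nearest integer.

230 m

Perpendicular speed = 1.093 m/s; crossing time = 132 / 1.093 = 120.797 s.
Net downstream speed = 1.902 m/s.
Drift = 1.902 × 120.797 = 229.790 m (downstream).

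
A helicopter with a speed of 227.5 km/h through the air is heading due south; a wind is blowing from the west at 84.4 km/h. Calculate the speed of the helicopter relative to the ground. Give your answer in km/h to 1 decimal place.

Taking east as x and north as y: velocity relative to the air = (0.000, -227.500) km/h; the air relative to ground = (84.400, 0.000) km/h.
Velocity relative to ground = (0.000, -227.500) + (84.400, 0.000) = (84.400, -227.500) km/h.
Speed = |(84.400, -227.500)| = 242.651 km/h.

242.7 km/h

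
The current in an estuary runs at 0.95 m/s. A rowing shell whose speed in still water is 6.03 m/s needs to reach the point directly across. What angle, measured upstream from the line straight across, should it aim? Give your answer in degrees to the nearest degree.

9°

To cancel the current, the upstream component of the rowing shell's velocity must equal the flow: 6.03 sin θ = 0.95.
sin θ = 0.95 / 6.03 = 0.1575.
θ = arcsin(0.1575) = 9.064°.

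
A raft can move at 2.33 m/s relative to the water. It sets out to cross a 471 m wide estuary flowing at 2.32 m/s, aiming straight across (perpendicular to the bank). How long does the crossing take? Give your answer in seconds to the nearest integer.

The component of the raft's velocity perpendicular to the bank is 2.33 m/s.
Only the cross-stream component determines the crossing time; the current contributes nothing perpendicular to the bank.
Time = 471 / 2.330 = 202.146 s.

202 s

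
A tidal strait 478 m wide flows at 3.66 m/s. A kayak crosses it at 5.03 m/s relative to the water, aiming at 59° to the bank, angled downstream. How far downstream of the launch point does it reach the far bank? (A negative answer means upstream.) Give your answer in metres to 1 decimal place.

693.0 m

Perpendicular speed = 4.312 m/s; crossing time = 478 / 4.312 = 110.865 s.
Net downstream speed = 6.251 m/s.
Drift = 6.251 × 110.865 = 692.977 m (downstream).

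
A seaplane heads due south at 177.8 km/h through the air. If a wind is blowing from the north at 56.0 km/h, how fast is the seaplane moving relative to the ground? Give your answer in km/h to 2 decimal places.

Taking east as x and north as y: velocity relative to the air = (0.000, -177.800) km/h; the air relative to ground = (0.000, -56.000) km/h.
Velocity relative to ground = (0.000, -177.800) + (0.000, -56.000) = (0.000, -233.800) km/h.
Speed = |(0.000, -233.800)| = 233.800 km/h.

233.80 km/h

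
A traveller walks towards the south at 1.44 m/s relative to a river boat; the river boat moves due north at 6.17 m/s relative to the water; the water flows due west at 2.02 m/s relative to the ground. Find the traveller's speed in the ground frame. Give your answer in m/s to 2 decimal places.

In east/north components (m/s): traveller relative to river boat = (0.000, -1.440); river boat relative to water = (0.000, 6.170); water relative to ground = (-2.020, 0.000).
Sum = (-2.020, 4.730) m/s.
Speed = |(-2.020, 4.730)| = 5.143 m/s.

5.14 m/s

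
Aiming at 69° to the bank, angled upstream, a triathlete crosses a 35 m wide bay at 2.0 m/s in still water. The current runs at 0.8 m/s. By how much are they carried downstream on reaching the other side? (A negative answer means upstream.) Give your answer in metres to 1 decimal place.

1.6 m

Perpendicular speed = 1.867 m/s; crossing time = 35 / 1.867 = 18.745 s.
Net downstream speed = 0.083 m/s.
Drift = 0.083 × 18.745 = 1.561 m (downstream).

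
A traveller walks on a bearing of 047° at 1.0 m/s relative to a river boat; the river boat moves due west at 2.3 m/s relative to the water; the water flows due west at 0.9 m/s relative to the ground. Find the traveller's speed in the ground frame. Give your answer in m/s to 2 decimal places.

In east/north components (m/s): traveller relative to river boat = (0.731, 0.682); river boat relative to water = (-2.300, 0.000); water relative to ground = (-0.900, 0.000).
Sum = (-2.469, 0.682) m/s.
Speed = |(-2.469, 0.682)| = 2.561 m/s.

2.56 m/s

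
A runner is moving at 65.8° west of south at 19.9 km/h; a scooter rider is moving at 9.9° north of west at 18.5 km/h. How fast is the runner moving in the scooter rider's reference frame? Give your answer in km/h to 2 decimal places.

11.34 km/h

Taking east as x and north as y: runner velocity = (-18.151, -8.157) km/h; scooter rider velocity = (-18.225, 3.181) km/h.
Velocity of runner relative to scooter rider = (-18.151, -8.157) − (-18.225, 3.181) = (0.073, -11.338) km/h.
Magnitude = |(0.073, -11.338)| = 11.338 km/h.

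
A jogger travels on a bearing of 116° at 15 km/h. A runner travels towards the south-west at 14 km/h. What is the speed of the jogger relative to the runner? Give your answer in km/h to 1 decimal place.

23.6 km/h

Taking east as x and north as y: jogger velocity = (13.482, -6.576) km/h; runner velocity = (-9.899, -9.899) km/h.
Velocity of jogger relative to runner = (13.482, -6.576) − (-9.899, -9.899) = (23.381, 3.324) km/h.
Magnitude = |(23.381, 3.324)| = 23.616 km/h.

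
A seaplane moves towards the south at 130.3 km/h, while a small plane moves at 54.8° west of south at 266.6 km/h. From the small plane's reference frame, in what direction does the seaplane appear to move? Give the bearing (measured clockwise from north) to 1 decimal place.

Taking east as x and north as y: seaplane velocity = (0.000, -130.300) km/h; small plane velocity = (-217.851, -153.677) km/h.
Velocity of seaplane relative to small plane = (0.000, -130.300) − (-217.851, -153.677) = (217.851, 23.377) km/h.
Bearing = atan2(217.85, 23.38) = 83.88° clockwise from north.

083.9°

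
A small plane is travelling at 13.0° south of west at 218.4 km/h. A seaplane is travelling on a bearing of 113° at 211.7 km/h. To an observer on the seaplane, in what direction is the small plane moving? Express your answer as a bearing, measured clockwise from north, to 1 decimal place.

Taking east as x and north as y: small plane velocity = (-212.802, -49.129) km/h; seaplane velocity = (194.871, -82.718) km/h.
Velocity of small plane relative to seaplane = (-212.802, -49.129) − (194.871, -82.718) = (-407.673, 33.588) km/h.
Bearing = atan2(-407.67, 33.59) = 274.71° clockwise from north.

274.7°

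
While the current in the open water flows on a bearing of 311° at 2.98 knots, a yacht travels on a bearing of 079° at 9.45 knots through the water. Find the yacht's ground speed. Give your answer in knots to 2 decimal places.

7.97 knots

Taking east as x and north as y: velocity relative to the water = (9.276, 1.803) knots; the water relative to ground = (-2.249, 1.955) knots.
Velocity relative to ground = (9.276, 1.803) + (-2.249, 1.955) = (7.027, 3.758) knots.
Speed = |(7.027, 3.758)| = 7.969 knots.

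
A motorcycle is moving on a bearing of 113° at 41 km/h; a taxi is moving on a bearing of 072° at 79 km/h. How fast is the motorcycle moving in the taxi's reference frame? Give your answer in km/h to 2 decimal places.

55.07 km/h

Taking east as x and north as y: motorcycle velocity = (37.741, -16.020) km/h; taxi velocity = (75.133, 24.412) km/h.
Velocity of motorcycle relative to taxi = (37.741, -16.020) − (75.133, 24.412) = (-37.393, -40.432) km/h.
Magnitude = |(-37.393, -40.432)| = 55.073 km/h.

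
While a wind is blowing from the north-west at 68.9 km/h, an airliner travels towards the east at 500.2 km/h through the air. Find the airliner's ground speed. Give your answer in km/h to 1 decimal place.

551.1 km/h

Taking east as x and north as y: velocity relative to the air = (500.200, 0.000) km/h; the air relative to ground = (48.720, -48.720) km/h.
Velocity relative to ground = (500.200, 0.000) + (48.720, -48.720) = (548.920, -48.720) km/h.
Speed = |(548.920, -48.720)| = 551.077 km/h.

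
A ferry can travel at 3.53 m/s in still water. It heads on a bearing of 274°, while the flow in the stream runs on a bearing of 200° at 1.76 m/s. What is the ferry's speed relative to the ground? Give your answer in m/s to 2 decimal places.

4.36 m/s

Taking east as x and north as y: velocity relative to the water = (-3.521, 0.246) m/s; the water relative to ground = (-0.602, -1.654) m/s.
Velocity relative to ground = (-3.521, 0.246) + (-0.602, -1.654) = (-4.123, -1.408) m/s.
Speed = |(-4.123, -1.408)| = 4.357 m/s.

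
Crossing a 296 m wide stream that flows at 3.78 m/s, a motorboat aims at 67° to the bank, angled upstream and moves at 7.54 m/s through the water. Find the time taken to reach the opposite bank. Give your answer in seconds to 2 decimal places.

The component of the motorboat's velocity perpendicular to the bank is 7.54 × sin 67° = 6.941 m/s.
The current is parallel to the bank, so it does not affect the crossing time.
Time = 296 / 6.941 = 42.648 s.

42.65 s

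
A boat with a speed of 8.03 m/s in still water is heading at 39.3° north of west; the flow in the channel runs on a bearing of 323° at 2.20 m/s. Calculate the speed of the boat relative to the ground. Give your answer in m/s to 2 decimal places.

10.18 m/s

Taking east as x and north as y: velocity relative to the water = (-6.214, 5.086) m/s; the water relative to ground = (-1.324, 1.757) m/s.
Velocity relative to ground = (-6.214, 5.086) + (-1.324, 1.757) = (-7.538, 6.843) m/s.
Speed = |(-7.538, 6.843)| = 10.181 m/s.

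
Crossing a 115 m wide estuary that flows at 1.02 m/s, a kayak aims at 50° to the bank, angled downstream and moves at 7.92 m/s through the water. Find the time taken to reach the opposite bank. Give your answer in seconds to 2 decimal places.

The component of the kayak's velocity perpendicular to the bank is 7.92 × sin 50° = 6.067 m/s.
Only the cross-stream component determines the crossing time; the current contributes nothing perpendicular to the bank.
Time = 115 / 6.067 = 18.955 s.

18.95 s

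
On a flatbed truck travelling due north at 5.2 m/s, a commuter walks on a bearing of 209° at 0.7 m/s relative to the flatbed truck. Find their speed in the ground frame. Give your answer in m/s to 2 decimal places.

Taking east as x and north as y: flatbed truck velocity = (0.000, 5.200) m/s; commuter velocity relative to flatbed truck = (-0.339, -0.612) m/s.
Velocity relative to ground = (0.000, 5.200) + (-0.339, -0.612) = (-0.339, 4.588) m/s.
Speed = |(-0.339, 4.588)| = 4.600 m/s.

4.60 m/s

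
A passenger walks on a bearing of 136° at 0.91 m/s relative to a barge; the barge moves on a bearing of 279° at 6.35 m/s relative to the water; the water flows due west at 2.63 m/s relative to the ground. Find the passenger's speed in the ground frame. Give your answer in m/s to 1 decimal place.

8.3 m/s

In east/north components (m/s): passenger relative to barge = (0.632, -0.655); barge relative to water = (-6.272, 0.993); water relative to ground = (-2.630, 0.000).
Sum = (-8.270, 0.339) m/s.
Speed = |(-8.270, 0.339)| = 8.277 m/s.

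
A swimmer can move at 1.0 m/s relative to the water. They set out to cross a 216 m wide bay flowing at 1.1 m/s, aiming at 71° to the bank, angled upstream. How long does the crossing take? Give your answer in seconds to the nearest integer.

228 s

The component of the swimmer's velocity perpendicular to the bank is 1.0 × sin 71° = 0.946 m/s.
The flow acts along the bank and has no component across it.
Time = 216 / 0.946 = 228.446 s.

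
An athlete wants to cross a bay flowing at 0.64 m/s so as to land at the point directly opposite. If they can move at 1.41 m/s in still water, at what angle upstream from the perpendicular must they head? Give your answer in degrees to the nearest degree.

To cancel the current, the upstream component of the athlete's velocity must equal the flow: 1.41 sin θ = 0.64.
sin θ = 0.64 / 1.41 = 0.4539.
θ = arcsin(0.4539) = 26.994°.

27°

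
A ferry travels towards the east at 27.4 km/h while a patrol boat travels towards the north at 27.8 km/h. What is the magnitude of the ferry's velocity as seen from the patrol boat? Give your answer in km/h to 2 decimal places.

39.03 km/h

Taking east as x and north as y: ferry velocity = (27.400, 0.000) km/h; patrol boat velocity = (0.000, 27.800) km/h.
Velocity of ferry relative to patrol boat = (27.400, 0.000) − (0.000, 27.800) = (27.400, -27.800) km/h.
Magnitude = |(27.400, -27.800)| = 39.033 km/h.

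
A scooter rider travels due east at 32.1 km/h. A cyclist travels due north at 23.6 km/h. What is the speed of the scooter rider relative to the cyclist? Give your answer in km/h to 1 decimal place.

Taking east as x and north as y: scooter rider velocity = (32.100, 0.000) km/h; cyclist velocity = (0.000, 23.600) km/h.
Velocity of scooter rider relative to cyclist = (32.100, 0.000) − (0.000, 23.600) = (32.100, -23.600) km/h.
Magnitude = |(32.100, -23.600)| = 39.842 km/h.

39.8 km/h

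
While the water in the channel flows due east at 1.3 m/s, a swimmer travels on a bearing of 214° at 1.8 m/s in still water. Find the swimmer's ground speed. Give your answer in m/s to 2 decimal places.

1.52 m/s

Taking east as x and north as y: velocity relative to the water = (-1.007, -1.492) m/s; the water relative to ground = (1.300, 0.000) m/s.
Velocity relative to ground = (-1.007, -1.492) + (1.300, 0.000) = (0.293, -1.492) m/s.
Speed = |(0.293, -1.492)| = 1.521 m/s.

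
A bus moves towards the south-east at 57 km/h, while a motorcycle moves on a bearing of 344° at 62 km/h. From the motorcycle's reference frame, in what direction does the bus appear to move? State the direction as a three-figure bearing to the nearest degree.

Taking east as x and north as y: bus velocity = (40.305, -40.305) km/h; motorcycle velocity = (-17.090, 59.598) km/h.
Velocity of bus relative to motorcycle = (40.305, -40.305) − (-17.090, 59.598) = (57.395, -99.903) km/h.
Bearing = atan2(57.39, -99.90) = 150.12° clockwise from north.

150°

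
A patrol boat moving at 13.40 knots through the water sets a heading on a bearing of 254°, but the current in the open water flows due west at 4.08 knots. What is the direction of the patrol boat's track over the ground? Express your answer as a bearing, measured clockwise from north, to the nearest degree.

Taking east as x and north as y: velocity relative to the water = (-12.881, -3.694) knots; the water relative to ground = (-4.080, 0.000) knots.
Velocity relative to ground = (-12.881, -3.694) + (-4.080, 0.000) = (-16.961, -3.694) knots.
Bearing = atan2(-16.96, -3.69) = 257.71° clockwise from north.

258°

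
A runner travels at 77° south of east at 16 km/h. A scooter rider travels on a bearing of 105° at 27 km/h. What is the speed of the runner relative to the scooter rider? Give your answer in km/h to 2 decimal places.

Taking east as x and north as y: runner velocity = (3.599, -15.590) km/h; scooter rider velocity = (26.080, -6.988) km/h.
Velocity of runner relative to scooter rider = (3.599, -15.590) − (26.080, -6.988) = (-22.481, -8.602) km/h.
Magnitude = |(-22.481, -8.602)| = 24.070 km/h.

24.07 km/h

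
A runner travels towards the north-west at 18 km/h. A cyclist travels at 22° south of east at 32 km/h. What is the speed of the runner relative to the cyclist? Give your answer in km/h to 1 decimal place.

49.1 km/h

Taking east as x and north as y: runner velocity = (-12.728, 12.728) km/h; cyclist velocity = (29.670, -11.987) km/h.
Velocity of runner relative to cyclist = (-12.728, 12.728) − (29.670, -11.987) = (-42.398, 24.715) km/h.
Magnitude = |(-42.398, 24.715)| = 49.076 km/h.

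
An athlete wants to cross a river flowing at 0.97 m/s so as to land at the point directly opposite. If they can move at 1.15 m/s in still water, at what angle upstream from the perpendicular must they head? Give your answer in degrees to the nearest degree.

To cancel the current, the upstream component of the athlete's velocity must equal the flow: 1.15 sin θ = 0.97.
sin θ = 0.97 / 1.15 = 0.8435.
θ = arcsin(0.8435) = 57.509°.

58°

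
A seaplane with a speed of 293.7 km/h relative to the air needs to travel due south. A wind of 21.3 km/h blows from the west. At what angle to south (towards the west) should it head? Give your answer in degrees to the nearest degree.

The wind pushes perpendicular to the desired track; the heading must have a component into the wind equal to 21.3 km/h: 293.7 sin θ = 21.3.
sin θ = 0.0725, so θ = 4.159°.

4°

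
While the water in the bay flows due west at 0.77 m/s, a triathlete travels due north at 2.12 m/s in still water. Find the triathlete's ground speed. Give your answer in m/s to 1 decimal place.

2.3 m/s

Taking east as x and north as y: velocity relative to the water = (0.000, 2.120) m/s; the water relative to ground = (-0.770, 0.000) m/s.
Velocity relative to ground = (0.000, 2.120) + (-0.770, 0.000) = (-0.770, 2.120) m/s.
Speed = |(-0.770, 2.120)| = 2.256 m/s.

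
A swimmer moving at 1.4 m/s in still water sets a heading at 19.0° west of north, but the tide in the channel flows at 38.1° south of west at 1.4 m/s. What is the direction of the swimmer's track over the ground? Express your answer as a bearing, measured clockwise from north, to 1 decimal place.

Taking east as x and north as y: velocity relative to the water = (-0.456, 1.324) m/s; the water relative to ground = (-1.102, -0.864) m/s.
Velocity relative to ground = (-0.456, 1.324) + (-1.102, -0.864) = (-1.558, 0.460) m/s.
Bearing = atan2(-1.56, 0.46) = 286.45° clockwise from north.

286.4°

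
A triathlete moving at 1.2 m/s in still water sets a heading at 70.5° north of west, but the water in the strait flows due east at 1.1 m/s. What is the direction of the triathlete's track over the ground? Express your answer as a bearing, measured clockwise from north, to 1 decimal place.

031.7°

Taking east as x and north as y: velocity relative to the water = (-0.401, 1.131) m/s; the water relative to ground = (1.100, 0.000) m/s.
Velocity relative to ground = (-0.401, 1.131) + (1.100, 0.000) = (0.699, 1.131) m/s.
Bearing = atan2(0.70, 1.13) = 31.73° clockwise from north.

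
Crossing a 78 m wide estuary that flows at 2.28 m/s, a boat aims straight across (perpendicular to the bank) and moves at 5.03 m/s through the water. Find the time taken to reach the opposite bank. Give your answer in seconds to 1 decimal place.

The component of the boat's velocity perpendicular to the bank is 5.03 m/s.
The flow acts along the bank and has no component across it.
Time = 78 / 5.030 = 15.507 s.

15.5 s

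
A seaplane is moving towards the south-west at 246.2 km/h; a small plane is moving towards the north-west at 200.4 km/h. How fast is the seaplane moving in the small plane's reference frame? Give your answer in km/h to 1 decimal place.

Taking east as x and north as y: seaplane velocity = (-174.090, -174.090) km/h; small plane velocity = (-141.704, 141.704) km/h.
Velocity of seaplane relative to small plane = (-174.090, -174.090) − (-141.704, 141.704) = (-32.385, -315.794) km/h.
Magnitude = |(-32.385, -315.794)| = 317.450 km/h.

317.5 km/h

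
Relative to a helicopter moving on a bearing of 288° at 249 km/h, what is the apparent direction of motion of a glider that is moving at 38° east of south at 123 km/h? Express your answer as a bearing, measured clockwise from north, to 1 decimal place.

Taking east as x and north as y: glider velocity = (75.726, -96.925) km/h; helicopter velocity = (-236.813, 76.945) km/h.
Velocity of glider relative to helicopter = (75.726, -96.925) − (-236.813, 76.945) = (312.539, -173.871) km/h.
Bearing = atan2(312.54, -173.87) = 119.09° clockwise from north.

119.1°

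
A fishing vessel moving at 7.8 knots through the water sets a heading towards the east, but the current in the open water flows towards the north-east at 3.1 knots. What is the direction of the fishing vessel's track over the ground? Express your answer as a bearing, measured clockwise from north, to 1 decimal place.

077.6°

Taking east as x and north as y: velocity relative to the water = (7.800, 0.000) knots; the water relative to ground = (2.192, 2.192) knots.
Velocity relative to ground = (7.800, 0.000) + (2.192, 2.192) = (9.992, 2.192) knots.
Bearing = atan2(9.99, 2.19) = 77.63° clockwise from north.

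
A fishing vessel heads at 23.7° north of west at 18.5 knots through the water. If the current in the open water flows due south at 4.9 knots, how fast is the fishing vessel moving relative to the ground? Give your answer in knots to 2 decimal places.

17.13 knots

Taking east as x and north as y: velocity relative to the water = (-16.940, 7.436) knots; the water relative to ground = (0.000, -4.900) knots.
Velocity relative to ground = (-16.940, 7.436) + (0.000, -4.900) = (-16.940, 2.536) knots.
Speed = |(-16.940, 2.536)| = 17.129 knots.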